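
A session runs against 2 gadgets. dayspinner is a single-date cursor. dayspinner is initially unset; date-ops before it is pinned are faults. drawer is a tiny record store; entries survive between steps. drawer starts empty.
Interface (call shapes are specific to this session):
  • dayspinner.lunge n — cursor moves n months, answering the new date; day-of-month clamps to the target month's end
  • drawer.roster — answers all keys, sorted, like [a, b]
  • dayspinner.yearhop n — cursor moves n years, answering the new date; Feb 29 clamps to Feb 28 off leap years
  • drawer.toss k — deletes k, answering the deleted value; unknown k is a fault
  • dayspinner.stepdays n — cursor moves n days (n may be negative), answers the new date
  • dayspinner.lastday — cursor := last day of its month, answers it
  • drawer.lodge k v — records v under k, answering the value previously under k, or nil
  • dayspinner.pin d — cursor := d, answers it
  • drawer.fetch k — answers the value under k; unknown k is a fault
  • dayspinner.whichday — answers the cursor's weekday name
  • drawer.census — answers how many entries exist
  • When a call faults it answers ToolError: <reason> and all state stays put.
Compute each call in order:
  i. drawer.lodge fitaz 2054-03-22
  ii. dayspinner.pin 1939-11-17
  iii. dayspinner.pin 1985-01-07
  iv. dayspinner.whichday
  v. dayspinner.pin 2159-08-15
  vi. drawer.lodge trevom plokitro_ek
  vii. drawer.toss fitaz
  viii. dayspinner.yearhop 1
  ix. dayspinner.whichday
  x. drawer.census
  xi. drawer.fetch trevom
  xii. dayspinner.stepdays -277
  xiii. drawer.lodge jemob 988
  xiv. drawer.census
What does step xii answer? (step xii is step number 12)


Answer: 2159-11-12

Derivation:
Step: drawer.lodge[k: fitaz; v: 2054-03-22]
Result: nil
Step: dayspinner.pin[d: 1939-11-17]
Result: 1939-11-17
Step: dayspinner.pin[d: 1985-01-07]
Result: 1985-01-07
Step: dayspinner.whichday[]
Result: Monday
Step: dayspinner.pin[d: 2159-08-15]
Result: 2159-08-15
Step: drawer.lodge[k: trevom; v: plokitro_ek]
Result: nil
Step: drawer.toss[k: fitaz]
Result: 2054-03-22
Step: dayspinner.yearhop[n: 1]
Result: 2160-08-15
Step: dayspinner.whichday[]
Result: Friday
Step: drawer.census[]
Result: 1
Step: drawer.fetch[k: trevom]
Result: plokitro_ek
Step: dayspinner.stepdays[n: -277]
Result: 2159-11-12
Step: drawer.lodge[k: jemob; v: 988]
Result: nil
Step: drawer.census[]
Result: 2


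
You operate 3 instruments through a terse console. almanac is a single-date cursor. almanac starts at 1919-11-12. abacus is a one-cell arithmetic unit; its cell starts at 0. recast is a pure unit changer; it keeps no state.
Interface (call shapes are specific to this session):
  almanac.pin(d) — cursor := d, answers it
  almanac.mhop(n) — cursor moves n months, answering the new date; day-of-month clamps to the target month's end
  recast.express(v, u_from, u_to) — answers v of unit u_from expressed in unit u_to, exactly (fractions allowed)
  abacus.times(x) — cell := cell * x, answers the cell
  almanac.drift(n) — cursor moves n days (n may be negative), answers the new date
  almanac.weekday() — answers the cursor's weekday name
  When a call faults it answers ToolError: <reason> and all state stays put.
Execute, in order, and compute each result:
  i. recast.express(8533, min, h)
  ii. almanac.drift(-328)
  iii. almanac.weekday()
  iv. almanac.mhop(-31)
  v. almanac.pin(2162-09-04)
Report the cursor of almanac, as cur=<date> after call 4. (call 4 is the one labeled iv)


Answer: cur=1916-05-19

Derivation:
Then express on v=8533, u_from=min, u_to=h, → 8533/60.
I try drift on n=-328, → 1918-12-19.
Invoking weekday, — result: Thursday.
Invoking mhop on n=-31, and get 1916-05-19.
Now I run pin on d=2162-09-04: 2162-09-04.


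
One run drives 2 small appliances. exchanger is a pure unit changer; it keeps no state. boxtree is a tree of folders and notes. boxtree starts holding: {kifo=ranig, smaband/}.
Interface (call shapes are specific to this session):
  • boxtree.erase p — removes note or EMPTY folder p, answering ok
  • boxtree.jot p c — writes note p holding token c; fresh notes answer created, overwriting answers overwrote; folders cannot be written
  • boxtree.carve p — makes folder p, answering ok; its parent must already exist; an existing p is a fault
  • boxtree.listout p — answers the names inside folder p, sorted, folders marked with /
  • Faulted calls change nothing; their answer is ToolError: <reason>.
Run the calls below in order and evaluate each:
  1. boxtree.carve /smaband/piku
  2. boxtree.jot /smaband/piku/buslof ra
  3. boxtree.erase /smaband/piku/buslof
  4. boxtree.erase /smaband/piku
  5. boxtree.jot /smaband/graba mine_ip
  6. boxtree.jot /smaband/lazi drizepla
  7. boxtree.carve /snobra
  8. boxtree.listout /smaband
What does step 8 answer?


Answer: [graba, lazi]

Derivation:
·→ boxtree.carve(p='/smaband/piku')
·← ok
·→ boxtree.jot(p='/smaband/piku/buslof', c='ra')
·← created
·→ boxtree.erase(p='/smaband/piku/buslof')
·← ok
·→ boxtree.erase(p='/smaband/piku')
·← ok
·→ boxtree.jot(p='/smaband/graba', c='mine_ip')
·← created
·→ boxtree.jot(p='/smaband/lazi', c='drizepla')
·← created
·→ boxtree.carve(p='/snobra')
·← ok
·→ boxtree.listout(p='/smaband')
·← [graba, lazi]


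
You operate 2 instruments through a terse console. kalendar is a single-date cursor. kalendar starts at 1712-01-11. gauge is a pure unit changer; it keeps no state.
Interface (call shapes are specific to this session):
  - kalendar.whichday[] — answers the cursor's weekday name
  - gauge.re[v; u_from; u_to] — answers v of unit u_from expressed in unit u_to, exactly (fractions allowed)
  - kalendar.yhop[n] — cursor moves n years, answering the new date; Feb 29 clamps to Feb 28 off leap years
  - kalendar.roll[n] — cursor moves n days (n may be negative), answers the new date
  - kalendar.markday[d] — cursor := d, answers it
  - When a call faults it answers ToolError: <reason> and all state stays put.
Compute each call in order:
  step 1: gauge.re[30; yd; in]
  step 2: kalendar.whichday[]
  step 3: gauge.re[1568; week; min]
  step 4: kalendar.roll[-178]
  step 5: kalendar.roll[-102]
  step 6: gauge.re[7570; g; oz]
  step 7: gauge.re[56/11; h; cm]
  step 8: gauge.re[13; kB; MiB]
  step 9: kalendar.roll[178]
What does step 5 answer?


% 1. gauge.re(v='30', u_from='yd', u_to='in') => 1080
% 2. kalendar.whichday() => Monday
% 3. gauge.re(v='1568', u_from='week', u_to='min') => 15805440
% 4. kalendar.roll(n='-178') => 1711-07-17
% 5. kalendar.roll(n='-102') => 1711-04-06
% 6. gauge.re(v='7570', u_from='g', u_to='oz') => 12112000000/45359237
% 7. gauge.re(v='56/11', u_from='h', u_to='cm') => ToolError: incompatible units
% 8. gauge.re(v='13', u_from='kB', u_to='MiB') => 1625/131072
% 9. kalendar.roll(n='178') => 1711-10-01

Answer: 1711-04-06


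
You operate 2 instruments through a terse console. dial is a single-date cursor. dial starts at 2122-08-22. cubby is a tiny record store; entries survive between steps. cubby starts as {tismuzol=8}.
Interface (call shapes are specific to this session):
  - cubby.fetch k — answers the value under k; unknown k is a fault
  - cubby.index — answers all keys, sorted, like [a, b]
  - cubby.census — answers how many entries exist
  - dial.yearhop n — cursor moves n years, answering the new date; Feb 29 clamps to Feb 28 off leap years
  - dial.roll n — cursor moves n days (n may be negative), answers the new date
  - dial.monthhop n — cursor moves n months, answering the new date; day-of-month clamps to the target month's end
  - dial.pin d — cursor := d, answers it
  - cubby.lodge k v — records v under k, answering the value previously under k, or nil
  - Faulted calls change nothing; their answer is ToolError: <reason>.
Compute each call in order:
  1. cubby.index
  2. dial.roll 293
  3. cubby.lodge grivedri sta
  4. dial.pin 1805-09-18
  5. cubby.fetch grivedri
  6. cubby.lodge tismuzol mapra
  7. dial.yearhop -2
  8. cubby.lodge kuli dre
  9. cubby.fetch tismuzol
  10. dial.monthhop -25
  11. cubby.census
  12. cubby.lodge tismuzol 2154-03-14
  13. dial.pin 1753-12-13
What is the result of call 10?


% cubby.index
= [tismuzol]
% dial.roll n=293
= 2123-06-11
% cubby.lodge k=grivedri v=sta
= nil
% dial.pin d=1805-09-18
= 1805-09-18
% cubby.fetch k=grivedri
= sta
% cubby.lodge k=tismuzol v=mapra
= 8
% dial.yearhop n=-2
= 1803-09-18
% cubby.lodge k=kuli v=dre
= nil
% cubby.fetch k=tismuzol
= mapra
% dial.monthhop n=-25
= 1801-08-18
% cubby.census
= 3
% cubby.lodge k=tismuzol v=2154-03-14
= mapra
% dial.pin d=1753-12-13
= 1753-12-13

Answer: 1801-08-18


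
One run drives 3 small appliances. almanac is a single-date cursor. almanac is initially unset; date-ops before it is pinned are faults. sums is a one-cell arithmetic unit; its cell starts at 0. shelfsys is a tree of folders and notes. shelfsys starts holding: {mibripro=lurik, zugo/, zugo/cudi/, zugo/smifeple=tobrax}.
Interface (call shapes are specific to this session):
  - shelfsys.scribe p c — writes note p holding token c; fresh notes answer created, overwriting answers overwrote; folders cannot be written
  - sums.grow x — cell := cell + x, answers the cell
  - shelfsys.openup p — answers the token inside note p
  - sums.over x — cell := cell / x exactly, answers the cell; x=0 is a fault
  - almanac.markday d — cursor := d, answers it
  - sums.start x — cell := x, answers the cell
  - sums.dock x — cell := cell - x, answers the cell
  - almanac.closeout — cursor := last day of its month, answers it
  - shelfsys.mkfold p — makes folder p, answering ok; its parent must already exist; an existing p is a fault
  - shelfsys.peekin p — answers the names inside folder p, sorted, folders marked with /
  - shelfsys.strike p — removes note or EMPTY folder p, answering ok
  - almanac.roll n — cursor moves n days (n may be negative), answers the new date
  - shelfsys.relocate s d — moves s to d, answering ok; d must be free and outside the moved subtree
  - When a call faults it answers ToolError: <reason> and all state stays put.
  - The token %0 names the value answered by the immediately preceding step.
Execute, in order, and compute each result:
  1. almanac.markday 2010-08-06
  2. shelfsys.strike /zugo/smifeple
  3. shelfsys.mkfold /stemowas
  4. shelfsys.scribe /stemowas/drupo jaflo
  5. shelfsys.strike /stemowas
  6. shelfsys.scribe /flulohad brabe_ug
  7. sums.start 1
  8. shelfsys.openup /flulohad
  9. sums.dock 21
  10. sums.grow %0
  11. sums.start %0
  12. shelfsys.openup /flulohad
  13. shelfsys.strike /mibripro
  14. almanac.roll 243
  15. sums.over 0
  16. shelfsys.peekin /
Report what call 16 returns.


I use almanac.markday(d→2010-08-06), and see 2010-08-06.
Then shelfsys.strike(p→/zugo/smifeple), and see ok.
Calling shelfsys.mkfold(p→/stemowas), which returns ok.
I try shelfsys.scribe(p→/stemowas/drupo, c→jaflo), yielding created.
Next I call shelfsys.strike(p→/stemowas): ToolError: not empty.
I use shelfsys.scribe(p→/flulohad, c→brabe_ug), — result: created.
Then sums.start(x→1), and see 1.
I call shelfsys.openup(p→/flulohad), and see brabe_ug.
I run sums.dock(x→21), → -20.
I run sums.grow(x→%0), — result: -40.
Invoking sums.start(x→%0), which returns -40.
Next I call shelfsys.openup(p→/flulohad), which returns brabe_ug.
I invoke shelfsys.strike(p→/mibripro), yielding ok.
I call almanac.roll(n→243), yielding 2011-04-06.
Next I call sums.over(x→0), and see ToolError: division by zero.
I try shelfsys.peekin(p→/), yielding [flulohad, stemowas/, zugo/].

Answer: [flulohad, stemowas/, zugo/]


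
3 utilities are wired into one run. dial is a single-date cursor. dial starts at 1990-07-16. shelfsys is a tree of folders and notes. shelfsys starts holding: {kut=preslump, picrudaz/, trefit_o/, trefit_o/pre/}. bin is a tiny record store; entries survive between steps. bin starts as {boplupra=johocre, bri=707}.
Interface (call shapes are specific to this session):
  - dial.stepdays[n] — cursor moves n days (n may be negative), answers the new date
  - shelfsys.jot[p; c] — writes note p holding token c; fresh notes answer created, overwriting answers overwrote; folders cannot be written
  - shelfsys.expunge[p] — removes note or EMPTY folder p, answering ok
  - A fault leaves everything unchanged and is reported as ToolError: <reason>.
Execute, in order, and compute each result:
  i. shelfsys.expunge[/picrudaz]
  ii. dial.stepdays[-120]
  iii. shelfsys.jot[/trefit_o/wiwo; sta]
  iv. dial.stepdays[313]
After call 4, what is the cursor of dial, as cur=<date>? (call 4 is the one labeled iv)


Act: expunge[p=/picrudaz]
Obs: ok
Act: stepdays[n=-120]
Obs: 1990-03-18
Act: jot[p=/trefit_o/wiwo; c=sta]
Obs: created
Act: stepdays[n=313]
Obs: 1991-01-25

Answer: cur=1991-01-25


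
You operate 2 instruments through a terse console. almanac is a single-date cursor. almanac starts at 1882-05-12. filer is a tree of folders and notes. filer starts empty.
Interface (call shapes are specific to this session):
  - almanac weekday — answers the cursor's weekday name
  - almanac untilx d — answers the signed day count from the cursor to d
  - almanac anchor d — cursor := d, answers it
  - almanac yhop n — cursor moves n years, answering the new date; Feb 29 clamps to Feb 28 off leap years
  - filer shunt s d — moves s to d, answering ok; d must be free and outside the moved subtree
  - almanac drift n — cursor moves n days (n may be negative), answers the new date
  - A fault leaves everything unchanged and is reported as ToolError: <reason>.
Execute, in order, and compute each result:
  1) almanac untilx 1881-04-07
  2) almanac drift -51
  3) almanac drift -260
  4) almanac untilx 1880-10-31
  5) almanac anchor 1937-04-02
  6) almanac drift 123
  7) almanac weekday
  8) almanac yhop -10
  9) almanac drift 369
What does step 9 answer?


CALL almanac untilx[d='1881-04-07']
RET  -400
CALL almanac drift[n='-51']
RET  1882-03-22
CALL almanac drift[n='-260']
RET  1881-07-05
CALL almanac untilx[d='1880-10-31']
RET  -247
CALL almanac anchor[d='1937-04-02']
RET  1937-04-02
CALL almanac drift[n='123']
RET  1937-08-03
CALL almanac weekday[]
RET  Tuesday
CALL almanac yhop[n='-10']
RET  1927-08-03
CALL almanac drift[n='369']
RET  1928-08-06

Answer: 1928-08-06


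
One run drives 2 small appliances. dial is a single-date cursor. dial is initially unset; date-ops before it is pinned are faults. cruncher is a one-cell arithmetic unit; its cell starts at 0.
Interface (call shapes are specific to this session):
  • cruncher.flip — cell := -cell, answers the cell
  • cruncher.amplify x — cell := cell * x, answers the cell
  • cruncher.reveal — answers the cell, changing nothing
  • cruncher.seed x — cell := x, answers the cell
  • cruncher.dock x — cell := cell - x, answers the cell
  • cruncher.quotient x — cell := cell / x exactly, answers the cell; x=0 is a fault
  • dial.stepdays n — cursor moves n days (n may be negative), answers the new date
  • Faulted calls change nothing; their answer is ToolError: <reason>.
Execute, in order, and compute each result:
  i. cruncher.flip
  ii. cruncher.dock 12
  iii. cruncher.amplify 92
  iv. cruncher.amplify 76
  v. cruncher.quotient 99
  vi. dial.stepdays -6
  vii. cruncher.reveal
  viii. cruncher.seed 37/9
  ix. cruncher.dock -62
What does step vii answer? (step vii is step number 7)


# flip() => 0
# dock(x=12) => -12
# amplify(x=92) => -1104
# amplify(x=76) => -83904
# quotient(x=99) => -27968/33
# stepdays(n=-6) => ToolError: no date set
# reveal() => -27968/33
# seed(x=37/9) => 37/9
# dock(x=-62) => 595/9

Answer: -27968/33


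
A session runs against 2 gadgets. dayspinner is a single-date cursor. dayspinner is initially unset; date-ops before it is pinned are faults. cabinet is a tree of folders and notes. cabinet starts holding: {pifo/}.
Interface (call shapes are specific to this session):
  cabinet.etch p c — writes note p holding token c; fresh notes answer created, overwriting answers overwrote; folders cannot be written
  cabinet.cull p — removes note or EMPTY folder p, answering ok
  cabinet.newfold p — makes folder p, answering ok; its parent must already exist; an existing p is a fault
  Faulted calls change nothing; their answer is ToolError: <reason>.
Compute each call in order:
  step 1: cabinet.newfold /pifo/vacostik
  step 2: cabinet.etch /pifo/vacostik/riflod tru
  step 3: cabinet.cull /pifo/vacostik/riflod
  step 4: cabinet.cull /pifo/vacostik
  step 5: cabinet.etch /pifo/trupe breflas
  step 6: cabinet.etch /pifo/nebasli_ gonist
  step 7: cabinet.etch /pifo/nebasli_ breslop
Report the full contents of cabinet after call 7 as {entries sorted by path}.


I call newfold using p→/pifo/vacostik, and get ok.
I try etch using p→/pifo/vacostik/riflod, c→tru, giving created.
I use cull using p→/pifo/vacostik/riflod: ok.
I run cull using p→/pifo/vacostik, which returns ok.
I try etch using p→/pifo/trupe, c→breflas, giving created.
Using etch using p→/pifo/nebasli_, c→gonist, → created.
Now I run etch using p→/pifo/nebasli_, c→breslop, giving overwrote.

Answer: {pifo/, pifo/nebasli_=breslop, pifo/trupe=breflas}


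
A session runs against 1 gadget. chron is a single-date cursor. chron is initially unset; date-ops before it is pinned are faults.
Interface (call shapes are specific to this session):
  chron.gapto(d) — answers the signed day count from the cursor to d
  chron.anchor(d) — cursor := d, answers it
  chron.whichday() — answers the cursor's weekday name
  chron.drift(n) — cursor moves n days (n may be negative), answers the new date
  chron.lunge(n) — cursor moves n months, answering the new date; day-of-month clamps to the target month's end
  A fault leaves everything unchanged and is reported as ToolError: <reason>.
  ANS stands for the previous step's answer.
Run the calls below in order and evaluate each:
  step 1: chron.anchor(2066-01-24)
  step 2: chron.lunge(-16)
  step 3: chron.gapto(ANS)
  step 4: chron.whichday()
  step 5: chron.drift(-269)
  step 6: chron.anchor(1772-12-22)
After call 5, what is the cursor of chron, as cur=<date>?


→ anchor(2066-01-24)
← 2066-01-24
→ lunge(-16)
← 2064-09-24
→ gapto(ANS)
← 0
→ whichday()
← Wednesday
→ drift(-269)
← 2063-12-30
→ anchor(1772-12-22)
← 1772-12-22

Answer: cur=2063-12-30


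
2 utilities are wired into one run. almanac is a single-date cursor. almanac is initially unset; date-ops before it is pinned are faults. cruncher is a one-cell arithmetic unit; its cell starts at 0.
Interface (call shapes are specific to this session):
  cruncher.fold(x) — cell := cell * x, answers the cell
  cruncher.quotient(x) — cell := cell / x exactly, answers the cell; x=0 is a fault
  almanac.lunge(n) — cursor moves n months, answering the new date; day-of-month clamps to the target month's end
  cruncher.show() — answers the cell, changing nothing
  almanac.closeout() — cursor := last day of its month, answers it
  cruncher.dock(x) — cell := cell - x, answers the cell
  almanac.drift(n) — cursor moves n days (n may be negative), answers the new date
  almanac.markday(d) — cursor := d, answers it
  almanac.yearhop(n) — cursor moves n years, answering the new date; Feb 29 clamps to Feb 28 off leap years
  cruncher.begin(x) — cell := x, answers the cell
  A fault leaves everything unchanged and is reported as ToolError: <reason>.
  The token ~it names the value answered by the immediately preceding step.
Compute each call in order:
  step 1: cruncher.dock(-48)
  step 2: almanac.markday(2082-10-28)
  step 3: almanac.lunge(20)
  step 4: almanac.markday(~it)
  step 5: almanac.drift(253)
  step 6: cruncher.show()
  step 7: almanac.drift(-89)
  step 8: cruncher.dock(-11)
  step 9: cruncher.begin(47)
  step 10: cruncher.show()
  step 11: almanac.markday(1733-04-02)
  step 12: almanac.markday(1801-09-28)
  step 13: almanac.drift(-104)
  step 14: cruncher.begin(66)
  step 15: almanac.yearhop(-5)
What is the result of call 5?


Answer: 2085-03-08

Derivation:
Act: dock[x→-48]
Obs: 48
Act: markday[d→2082-10-28]
Obs: 2082-10-28
Act: lunge[n→20]
Obs: 2084-06-28
Act: markday[d→~it]
Obs: 2084-06-28
Act: drift[n→253]
Obs: 2085-03-08
Act: show[]
Obs: 48
Act: drift[n→-89]
Obs: 2084-12-09
Act: dock[x→-11]
Obs: 59
Act: begin[x→47]
Obs: 47
Act: show[]
Obs: 47
Act: markday[d→1733-04-02]
Obs: 1733-04-02
Act: markday[d→1801-09-28]
Obs: 1801-09-28
Act: drift[n→-104]
Obs: 1801-06-16
Act: begin[x→66]
Obs: 66
Act: yearhop[n→-5]
Obs: 1796-06-16


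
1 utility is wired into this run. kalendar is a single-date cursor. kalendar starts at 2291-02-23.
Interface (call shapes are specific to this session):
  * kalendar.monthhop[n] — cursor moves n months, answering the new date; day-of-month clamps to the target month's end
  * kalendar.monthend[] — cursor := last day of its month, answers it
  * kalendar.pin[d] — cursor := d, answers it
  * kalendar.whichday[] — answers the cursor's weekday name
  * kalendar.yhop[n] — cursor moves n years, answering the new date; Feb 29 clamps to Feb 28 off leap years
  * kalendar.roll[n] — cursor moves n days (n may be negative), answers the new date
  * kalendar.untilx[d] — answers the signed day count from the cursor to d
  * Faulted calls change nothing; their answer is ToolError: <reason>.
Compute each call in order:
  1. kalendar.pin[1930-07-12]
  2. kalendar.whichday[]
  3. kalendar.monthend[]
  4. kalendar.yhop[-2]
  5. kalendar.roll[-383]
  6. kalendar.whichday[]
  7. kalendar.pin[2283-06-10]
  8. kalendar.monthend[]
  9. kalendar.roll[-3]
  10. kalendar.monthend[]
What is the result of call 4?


Answer: 1928-07-31

Derivation:
# 1. kalendar.pin(d='1930-07-12') -> 1930-07-12
# 2. kalendar.whichday() -> Saturday
# 3. kalendar.monthend() -> 1930-07-31
# 4. kalendar.yhop(n='-2') -> 1928-07-31
# 5. kalendar.roll(n='-383') -> 1927-07-14
# 6. kalendar.whichday() -> Thursday
# 7. kalendar.pin(d='2283-06-10') -> 2283-06-10
# 8. kalendar.monthend() -> 2283-06-30
# 9. kalendar.roll(n='-3') -> 2283-06-27
# 10. kalendar.monthend() -> 2283-06-30


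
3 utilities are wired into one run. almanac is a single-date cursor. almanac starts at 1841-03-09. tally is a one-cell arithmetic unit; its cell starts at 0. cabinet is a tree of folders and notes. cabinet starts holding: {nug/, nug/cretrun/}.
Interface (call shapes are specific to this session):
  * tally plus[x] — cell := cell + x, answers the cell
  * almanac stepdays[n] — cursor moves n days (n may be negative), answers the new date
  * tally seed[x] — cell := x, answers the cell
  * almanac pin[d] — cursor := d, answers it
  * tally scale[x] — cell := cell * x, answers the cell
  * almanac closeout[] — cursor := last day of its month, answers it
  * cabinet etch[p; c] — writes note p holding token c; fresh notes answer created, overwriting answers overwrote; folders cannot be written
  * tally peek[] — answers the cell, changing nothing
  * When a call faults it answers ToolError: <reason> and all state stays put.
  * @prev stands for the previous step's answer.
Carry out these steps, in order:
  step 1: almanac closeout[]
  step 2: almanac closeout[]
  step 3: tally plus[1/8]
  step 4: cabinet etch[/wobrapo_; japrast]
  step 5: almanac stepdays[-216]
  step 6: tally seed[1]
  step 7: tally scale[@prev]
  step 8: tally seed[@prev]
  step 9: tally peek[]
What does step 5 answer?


Answer: 1840-08-27

Derivation:
> almanac closeout
:: 1841-03-31
> almanac closeout
:: 1841-03-31
> tally plus x='1/8'
:: 1/8
> cabinet etch p='/wobrapo_' c='japrast'
:: created
> almanac stepdays n='-216'
:: 1840-08-27
> tally seed x='1'
:: 1
> tally scale x='@prev'
:: 1
> tally seed x='@prev'
:: 1
> tally peek
:: 1


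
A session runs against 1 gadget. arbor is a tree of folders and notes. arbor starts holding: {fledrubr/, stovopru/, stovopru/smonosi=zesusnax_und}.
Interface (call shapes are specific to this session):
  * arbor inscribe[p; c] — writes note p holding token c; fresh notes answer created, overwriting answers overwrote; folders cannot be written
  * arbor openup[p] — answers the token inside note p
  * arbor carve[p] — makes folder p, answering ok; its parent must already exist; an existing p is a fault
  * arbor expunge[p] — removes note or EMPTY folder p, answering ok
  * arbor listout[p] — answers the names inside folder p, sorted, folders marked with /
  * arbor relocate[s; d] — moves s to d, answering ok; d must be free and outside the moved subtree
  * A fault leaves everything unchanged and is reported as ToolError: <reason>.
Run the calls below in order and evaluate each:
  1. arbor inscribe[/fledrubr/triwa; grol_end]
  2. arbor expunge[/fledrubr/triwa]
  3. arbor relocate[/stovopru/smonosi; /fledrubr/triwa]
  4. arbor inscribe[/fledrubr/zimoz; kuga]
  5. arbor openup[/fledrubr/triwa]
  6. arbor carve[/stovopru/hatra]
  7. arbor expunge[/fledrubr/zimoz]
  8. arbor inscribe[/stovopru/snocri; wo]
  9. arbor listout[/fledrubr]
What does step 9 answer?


Do: arbor inscribe[/fledrubr/triwa; grol_end]
See: created
Do: arbor expunge[/fledrubr/triwa]
See: ok
Do: arbor relocate[/stovopru/smonosi; /fledrubr/triwa]
See: ok
Do: arbor inscribe[/fledrubr/zimoz; kuga]
See: created
Do: arbor openup[/fledrubr/triwa]
See: zesusnax_und
Do: arbor carve[/stovopru/hatra]
See: ok
Do: arbor expunge[/fledrubr/zimoz]
See: ok
Do: arbor inscribe[/stovopru/snocri; wo]
See: created
Do: arbor listout[/fledrubr]
See: [triwa]

Answer: [triwa]


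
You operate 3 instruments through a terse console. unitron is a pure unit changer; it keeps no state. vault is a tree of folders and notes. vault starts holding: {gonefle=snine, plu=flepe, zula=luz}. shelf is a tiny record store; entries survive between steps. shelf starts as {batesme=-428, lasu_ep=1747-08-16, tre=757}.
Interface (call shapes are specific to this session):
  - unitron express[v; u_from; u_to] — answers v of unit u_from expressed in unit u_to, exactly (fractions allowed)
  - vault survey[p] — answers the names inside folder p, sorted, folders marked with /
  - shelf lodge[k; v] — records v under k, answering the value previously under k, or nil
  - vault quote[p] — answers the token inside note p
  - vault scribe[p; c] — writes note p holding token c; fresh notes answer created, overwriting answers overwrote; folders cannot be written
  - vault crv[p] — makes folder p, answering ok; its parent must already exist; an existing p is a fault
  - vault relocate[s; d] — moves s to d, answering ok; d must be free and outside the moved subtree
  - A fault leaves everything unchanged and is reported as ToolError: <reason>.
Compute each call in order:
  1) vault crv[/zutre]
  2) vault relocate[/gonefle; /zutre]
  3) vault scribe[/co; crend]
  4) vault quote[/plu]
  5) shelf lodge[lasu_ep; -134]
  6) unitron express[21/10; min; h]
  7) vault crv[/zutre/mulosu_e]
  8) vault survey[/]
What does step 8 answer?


;; vault crv(p: /zutre) ~> ok
;; vault relocate(s: /gonefle, d: /zutre) ~> ToolError: exists
;; vault scribe(p: /co, c: crend) ~> created
;; vault quote(p: /plu) ~> flepe
;; shelf lodge(k: lasu_ep, v: -134) ~> 1747-08-16
;; unitron express(v: 21/10, u_from: min, u_to: h) ~> 7/200
;; vault crv(p: /zutre/mulosu_e) ~> ok
;; vault survey(p: /) ~> [co, gonefle, plu, zula, zutre/]

Answer: [co, gonefle, plu, zula, zutre/]


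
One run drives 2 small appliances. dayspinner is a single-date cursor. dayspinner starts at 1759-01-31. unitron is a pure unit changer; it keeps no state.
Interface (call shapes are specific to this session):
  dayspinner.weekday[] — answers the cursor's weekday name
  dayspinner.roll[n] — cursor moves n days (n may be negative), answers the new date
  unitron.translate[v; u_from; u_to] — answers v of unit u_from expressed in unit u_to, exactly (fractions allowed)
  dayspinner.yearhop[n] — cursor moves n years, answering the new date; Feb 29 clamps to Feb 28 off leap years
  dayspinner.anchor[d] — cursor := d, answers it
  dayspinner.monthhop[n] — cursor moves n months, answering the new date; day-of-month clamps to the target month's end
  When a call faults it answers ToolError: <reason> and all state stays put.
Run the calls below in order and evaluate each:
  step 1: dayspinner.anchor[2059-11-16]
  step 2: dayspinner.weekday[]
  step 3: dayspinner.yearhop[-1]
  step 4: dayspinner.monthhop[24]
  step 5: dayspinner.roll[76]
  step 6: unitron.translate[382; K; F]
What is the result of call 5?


# 1. dayspinner.anchor(2059-11-16) -> 2059-11-16
# 2. dayspinner.weekday() -> Sunday
# 3. dayspinner.yearhop(-1) -> 2058-11-16
# 4. dayspinner.monthhop(24) -> 2060-11-16
# 5. dayspinner.roll(76) -> 2061-01-31
# 6. unitron.translate(382, K, F) -> 22793/100

Answer: 2061-01-31


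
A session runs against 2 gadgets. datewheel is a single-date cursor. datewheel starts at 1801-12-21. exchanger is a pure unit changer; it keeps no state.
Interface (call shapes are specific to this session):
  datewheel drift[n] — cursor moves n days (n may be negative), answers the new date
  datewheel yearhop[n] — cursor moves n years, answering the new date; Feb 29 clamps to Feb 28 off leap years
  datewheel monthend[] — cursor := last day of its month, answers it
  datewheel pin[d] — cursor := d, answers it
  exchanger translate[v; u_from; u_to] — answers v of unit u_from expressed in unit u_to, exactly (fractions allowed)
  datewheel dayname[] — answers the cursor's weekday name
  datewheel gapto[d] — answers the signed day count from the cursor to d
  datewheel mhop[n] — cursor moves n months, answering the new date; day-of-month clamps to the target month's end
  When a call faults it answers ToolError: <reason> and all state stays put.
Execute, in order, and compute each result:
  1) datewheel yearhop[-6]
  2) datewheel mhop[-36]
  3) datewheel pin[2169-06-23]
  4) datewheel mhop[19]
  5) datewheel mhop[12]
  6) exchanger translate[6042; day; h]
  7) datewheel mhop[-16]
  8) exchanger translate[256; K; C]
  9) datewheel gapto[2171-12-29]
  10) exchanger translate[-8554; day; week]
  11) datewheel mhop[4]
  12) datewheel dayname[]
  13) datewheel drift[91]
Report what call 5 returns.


>>> datewheel yearhop n→-6
[out] 1795-12-21
>>> datewheel mhop n→-36
[out] 1792-12-21
>>> datewheel pin d→2169-06-23
[out] 2169-06-23
>>> datewheel mhop n→19
[out] 2171-01-23
>>> datewheel mhop n→12
[out] 2172-01-23
>>> exchanger translate v→6042 u_from→day u_to→h
[out] 145008
>>> datewheel mhop n→-16
[out] 2170-09-23
>>> exchanger translate v→256 u_from→K u_to→C
[out] -343/20
>>> datewheel gapto d→2171-12-29
[out] 462
>>> exchanger translate v→-8554 u_from→day u_to→week
[out] -1222
>>> datewheel mhop n→4
[out] 2171-01-23
>>> datewheel dayname
[out] Wednesday
>>> datewheel drift n→91
[out] 2171-04-24

Answer: 2172-01-23


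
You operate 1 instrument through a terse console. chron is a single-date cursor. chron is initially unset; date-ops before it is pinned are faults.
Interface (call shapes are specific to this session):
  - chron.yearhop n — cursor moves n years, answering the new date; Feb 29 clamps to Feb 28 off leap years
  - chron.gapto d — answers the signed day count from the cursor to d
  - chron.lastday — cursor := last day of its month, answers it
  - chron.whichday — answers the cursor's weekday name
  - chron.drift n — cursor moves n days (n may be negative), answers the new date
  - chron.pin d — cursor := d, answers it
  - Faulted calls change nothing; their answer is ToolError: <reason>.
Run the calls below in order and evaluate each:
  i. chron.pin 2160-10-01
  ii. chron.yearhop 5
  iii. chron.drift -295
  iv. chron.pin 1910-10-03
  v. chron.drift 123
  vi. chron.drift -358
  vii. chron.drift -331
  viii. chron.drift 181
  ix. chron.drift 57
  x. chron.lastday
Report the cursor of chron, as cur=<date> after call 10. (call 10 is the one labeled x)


# 1. chron.pin(d=2160-10-01) : 2160-10-01
# 2. chron.yearhop(n=5) : 2165-10-01
# 3. chron.drift(n=-295) : 2164-12-10
# 4. chron.pin(d=1910-10-03) : 1910-10-03
# 5. chron.drift(n=123) : 1911-02-03
# 6. chron.drift(n=-358) : 1910-02-10
# 7. chron.drift(n=-331) : 1909-03-16
# 8. chron.drift(n=181) : 1909-09-13
# 9. chron.drift(n=57) : 1909-11-09
# 10. chron.lastday() : 1909-11-30

Answer: cur=1909-11-30


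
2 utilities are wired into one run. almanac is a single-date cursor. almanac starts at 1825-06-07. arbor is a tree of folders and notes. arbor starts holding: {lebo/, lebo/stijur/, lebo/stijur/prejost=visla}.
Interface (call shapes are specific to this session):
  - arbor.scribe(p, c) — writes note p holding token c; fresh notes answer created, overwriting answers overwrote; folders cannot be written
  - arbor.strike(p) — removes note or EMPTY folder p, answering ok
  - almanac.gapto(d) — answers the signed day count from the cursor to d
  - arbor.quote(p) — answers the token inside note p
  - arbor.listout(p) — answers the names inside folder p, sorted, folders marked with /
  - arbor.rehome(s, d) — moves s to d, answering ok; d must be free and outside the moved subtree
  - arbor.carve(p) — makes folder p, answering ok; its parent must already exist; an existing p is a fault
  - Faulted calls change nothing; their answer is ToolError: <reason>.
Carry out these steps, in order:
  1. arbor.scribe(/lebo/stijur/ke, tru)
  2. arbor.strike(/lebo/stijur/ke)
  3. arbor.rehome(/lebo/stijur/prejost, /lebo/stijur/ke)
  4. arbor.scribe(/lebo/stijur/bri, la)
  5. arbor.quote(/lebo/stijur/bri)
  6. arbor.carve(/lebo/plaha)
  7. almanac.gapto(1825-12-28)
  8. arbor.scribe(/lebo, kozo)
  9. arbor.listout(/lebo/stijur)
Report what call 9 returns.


Answer: [bri, ke]

Derivation:
Act: arbor.scribe[p→/lebo/stijur/ke; c→tru]
Obs: created
Act: arbor.strike[p→/lebo/stijur/ke]
Obs: ok
Act: arbor.rehome[s→/lebo/stijur/prejost; d→/lebo/stijur/ke]
Obs: ok
Act: arbor.scribe[p→/lebo/stijur/bri; c→la]
Obs: created
Act: arbor.quote[p→/lebo/stijur/bri]
Obs: la
Act: arbor.carve[p→/lebo/plaha]
Obs: ok
Act: almanac.gapto[d→1825-12-28]
Obs: 204
Act: arbor.scribe[p→/lebo; c→kozo]
Obs: ToolError: is a directory
Act: arbor.listout[p→/lebo/stijur]
Obs: [bri, ke]


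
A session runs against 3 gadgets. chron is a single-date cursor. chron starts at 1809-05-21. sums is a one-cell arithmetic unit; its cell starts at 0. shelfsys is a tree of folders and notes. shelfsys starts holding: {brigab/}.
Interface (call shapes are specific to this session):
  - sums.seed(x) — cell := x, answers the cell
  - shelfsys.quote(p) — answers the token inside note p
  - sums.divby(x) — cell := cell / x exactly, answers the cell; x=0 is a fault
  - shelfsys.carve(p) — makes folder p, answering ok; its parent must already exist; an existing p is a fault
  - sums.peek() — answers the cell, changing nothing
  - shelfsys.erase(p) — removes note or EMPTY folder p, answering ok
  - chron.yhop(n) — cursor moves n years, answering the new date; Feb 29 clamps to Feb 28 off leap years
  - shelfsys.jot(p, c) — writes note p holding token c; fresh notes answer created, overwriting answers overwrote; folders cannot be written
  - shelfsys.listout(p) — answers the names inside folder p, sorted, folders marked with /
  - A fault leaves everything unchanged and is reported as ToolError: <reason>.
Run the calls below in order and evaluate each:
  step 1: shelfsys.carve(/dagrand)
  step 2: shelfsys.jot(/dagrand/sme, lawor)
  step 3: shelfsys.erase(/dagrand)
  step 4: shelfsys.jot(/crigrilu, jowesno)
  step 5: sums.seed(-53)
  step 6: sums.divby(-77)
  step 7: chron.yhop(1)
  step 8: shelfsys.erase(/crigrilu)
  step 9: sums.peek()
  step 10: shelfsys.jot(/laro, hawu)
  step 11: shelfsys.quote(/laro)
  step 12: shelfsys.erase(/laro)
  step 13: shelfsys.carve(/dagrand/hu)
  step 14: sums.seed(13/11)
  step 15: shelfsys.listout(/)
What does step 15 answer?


Do: carve[p→/dagrand]
See: ok
Do: jot[p→/dagrand/sme; c→lawor]
See: created
Do: erase[p→/dagrand]
See: ToolError: not empty
Do: jot[p→/crigrilu; c→jowesno]
See: created
Do: seed[x→-53]
See: -53
Do: divby[x→-77]
See: 53/77
Do: yhop[n→1]
See: 1810-05-21
Do: erase[p→/crigrilu]
See: ok
Do: peek[]
See: 53/77
Do: jot[p→/laro; c→hawu]
See: created
Do: quote[p→/laro]
See: hawu
Do: erase[p→/laro]
See: ok
Do: carve[p→/dagrand/hu]
See: ok
Do: seed[x→13/11]
See: 13/11
Do: listout[p→/]
See: [brigab/, dagrand/]

Answer: [brigab/, dagrand/]


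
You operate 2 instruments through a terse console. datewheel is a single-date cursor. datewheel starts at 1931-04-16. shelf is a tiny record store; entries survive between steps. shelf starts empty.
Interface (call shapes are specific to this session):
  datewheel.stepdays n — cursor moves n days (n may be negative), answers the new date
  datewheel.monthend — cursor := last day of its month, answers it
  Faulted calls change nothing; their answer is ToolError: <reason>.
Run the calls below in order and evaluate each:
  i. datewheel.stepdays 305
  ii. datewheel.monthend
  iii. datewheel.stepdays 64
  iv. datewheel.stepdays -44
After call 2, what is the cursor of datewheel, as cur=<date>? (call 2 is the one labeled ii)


Answer: cur=1932-02-29

Derivation:
Next I call datewheel.stepdays with n='305', → 1932-02-15.
Next I call datewheel.monthend(), → 1932-02-29.
I try datewheel.stepdays with n='64', and get 1932-05-03.
I use datewheel.stepdays with n='-44', → 1932-03-20.


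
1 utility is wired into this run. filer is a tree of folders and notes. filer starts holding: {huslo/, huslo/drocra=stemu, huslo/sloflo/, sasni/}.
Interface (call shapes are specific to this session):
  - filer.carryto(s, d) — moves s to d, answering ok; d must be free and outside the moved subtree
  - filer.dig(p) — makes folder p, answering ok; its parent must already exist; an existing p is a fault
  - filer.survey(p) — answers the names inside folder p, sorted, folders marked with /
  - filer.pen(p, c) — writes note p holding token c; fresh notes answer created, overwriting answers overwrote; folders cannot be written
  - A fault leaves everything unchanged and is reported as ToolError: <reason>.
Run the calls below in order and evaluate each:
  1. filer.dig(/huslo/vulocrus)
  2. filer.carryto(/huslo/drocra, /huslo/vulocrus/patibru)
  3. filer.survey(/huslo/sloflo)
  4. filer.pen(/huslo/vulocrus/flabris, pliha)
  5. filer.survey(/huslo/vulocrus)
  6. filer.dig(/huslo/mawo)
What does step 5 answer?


Answer: [flabris, patibru]

Derivation:
Do: filer.dig[p: /huslo/vulocrus]
See: ok
Do: filer.carryto[s: /huslo/drocra; d: /huslo/vulocrus/patibru]
See: ok
Do: filer.survey[p: /huslo/sloflo]
See: []
Do: filer.pen[p: /huslo/vulocrus/flabris; c: pliha]
See: created
Do: filer.survey[p: /huslo/vulocrus]
See: [flabris, patibru]
Do: filer.dig[p: /huslo/mawo]
See: ok


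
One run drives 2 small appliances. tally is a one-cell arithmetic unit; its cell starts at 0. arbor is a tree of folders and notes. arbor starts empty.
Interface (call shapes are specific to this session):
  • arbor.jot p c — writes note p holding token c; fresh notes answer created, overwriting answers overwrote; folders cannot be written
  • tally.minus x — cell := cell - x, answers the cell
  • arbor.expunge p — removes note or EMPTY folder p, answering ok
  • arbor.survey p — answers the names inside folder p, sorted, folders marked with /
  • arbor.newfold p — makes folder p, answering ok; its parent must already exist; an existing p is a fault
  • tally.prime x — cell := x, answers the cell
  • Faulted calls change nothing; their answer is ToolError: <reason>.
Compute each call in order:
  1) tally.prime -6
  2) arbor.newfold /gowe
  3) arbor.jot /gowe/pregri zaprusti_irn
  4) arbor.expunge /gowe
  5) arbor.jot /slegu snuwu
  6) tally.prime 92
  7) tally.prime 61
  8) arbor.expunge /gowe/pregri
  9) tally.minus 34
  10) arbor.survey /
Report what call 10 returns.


// tally.prime(x→-6) ~> -6
// arbor.newfold(p→/gowe) ~> ok
// arbor.jot(p→/gowe/pregri, c→zaprusti_irn) ~> created
// arbor.expunge(p→/gowe) ~> ToolError: not empty
// arbor.jot(p→/slegu, c→snuwu) ~> created
// tally.prime(x→92) ~> 92
// tally.prime(x→61) ~> 61
// arbor.expunge(p→/gowe/pregri) ~> ok
// tally.minus(x→34) ~> 27
// arbor.survey(p→/) ~> [gowe/, slegu]

Answer: [gowe/, slegu]
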